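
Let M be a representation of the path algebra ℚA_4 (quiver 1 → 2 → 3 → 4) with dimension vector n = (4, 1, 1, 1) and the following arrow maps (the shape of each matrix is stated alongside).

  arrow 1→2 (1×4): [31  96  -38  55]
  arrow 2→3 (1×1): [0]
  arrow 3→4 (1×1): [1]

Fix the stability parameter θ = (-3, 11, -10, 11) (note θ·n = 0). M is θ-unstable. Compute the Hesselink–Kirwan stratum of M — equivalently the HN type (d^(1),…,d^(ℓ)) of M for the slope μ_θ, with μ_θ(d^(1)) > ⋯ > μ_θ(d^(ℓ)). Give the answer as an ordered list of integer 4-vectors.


Barcode: M ≅ I[1,1]^3, I[1,2], I[3,4]. HN layers by μ_θ (3 steps, strictly decreasing):
  μ^(1)=11; μ^(2)=-3; μ^(3)=-10

((0, 1, 0, 1); (4, 0, 0, 0); (0, 0, 1, 0))


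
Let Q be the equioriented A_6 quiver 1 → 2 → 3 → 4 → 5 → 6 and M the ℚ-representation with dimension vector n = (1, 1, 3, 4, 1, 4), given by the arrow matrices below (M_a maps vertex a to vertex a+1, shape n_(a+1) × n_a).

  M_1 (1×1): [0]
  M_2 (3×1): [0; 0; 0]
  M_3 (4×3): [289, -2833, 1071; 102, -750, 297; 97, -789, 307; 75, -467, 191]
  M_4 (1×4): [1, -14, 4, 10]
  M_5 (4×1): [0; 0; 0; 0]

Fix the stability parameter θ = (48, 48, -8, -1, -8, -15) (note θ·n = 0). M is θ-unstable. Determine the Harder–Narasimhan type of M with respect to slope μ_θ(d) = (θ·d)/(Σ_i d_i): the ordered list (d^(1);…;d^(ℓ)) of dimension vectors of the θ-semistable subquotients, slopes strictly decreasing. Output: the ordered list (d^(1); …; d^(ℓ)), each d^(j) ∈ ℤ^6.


Via rank(M_{q-1}∘⋯∘M_p): M ≅ I[1,1], I[2,2], I[3,4]^2, I[3,5], I[4,4], I[6,6]^4.
μ_θ-semistable layers: μ^(1)=48; μ^(2)=-1; μ^(3)=-9/2; μ^(4)=-8; μ^(5)=-15

((1, 1, 0, 0, 0, 0); (0, 0, 0, 3, 0, 0); (0, 0, 0, 1, 1, 0); (0, 0, 3, 0, 0, 0); (0, 0, 0, 0, 0, 4))


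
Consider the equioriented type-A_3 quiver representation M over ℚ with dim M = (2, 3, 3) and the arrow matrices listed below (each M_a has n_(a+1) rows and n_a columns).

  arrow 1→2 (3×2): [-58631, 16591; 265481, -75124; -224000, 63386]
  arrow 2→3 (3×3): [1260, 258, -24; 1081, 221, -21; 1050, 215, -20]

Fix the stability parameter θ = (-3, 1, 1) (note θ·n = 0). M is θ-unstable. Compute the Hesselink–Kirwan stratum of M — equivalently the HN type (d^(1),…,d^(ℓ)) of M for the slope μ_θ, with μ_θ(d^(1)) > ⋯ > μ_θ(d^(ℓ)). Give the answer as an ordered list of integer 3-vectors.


Via rank(M_{q-1}∘⋯∘M_p): M ≅ I[1,3]^2, I[2,2], I[3,3].
μ_θ-semistable layers: μ^(1)=1; μ^(2)=-3

((0, 3, 3); (2, 0, 0))


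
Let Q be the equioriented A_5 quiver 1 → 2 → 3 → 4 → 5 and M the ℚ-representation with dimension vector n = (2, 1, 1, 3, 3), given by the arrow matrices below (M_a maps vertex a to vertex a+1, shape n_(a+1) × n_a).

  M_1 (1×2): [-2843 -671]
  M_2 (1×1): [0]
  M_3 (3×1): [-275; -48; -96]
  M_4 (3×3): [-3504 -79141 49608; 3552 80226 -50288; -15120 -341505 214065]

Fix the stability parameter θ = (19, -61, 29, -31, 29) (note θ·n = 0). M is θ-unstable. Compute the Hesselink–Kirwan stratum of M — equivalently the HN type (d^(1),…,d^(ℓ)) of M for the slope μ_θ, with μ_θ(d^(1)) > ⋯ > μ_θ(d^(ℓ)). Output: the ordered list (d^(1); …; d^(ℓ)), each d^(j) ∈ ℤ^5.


Via rank(M_{q-1}∘⋯∘M_p): M ≅ I[1,1], I[1,2], I[3,4], I[4,5]^2, I[5,5].
μ_θ-semistable layers: μ^(1)=29; μ^(2)=19; μ^(3)=-1; μ^(4)=-21; μ^(5)=-31

((0, 0, 0, 0, 3); (1, 0, 0, 0, 0); (0, 0, 1, 1, 0); (1, 1, 0, 0, 0); (0, 0, 0, 2, 0))


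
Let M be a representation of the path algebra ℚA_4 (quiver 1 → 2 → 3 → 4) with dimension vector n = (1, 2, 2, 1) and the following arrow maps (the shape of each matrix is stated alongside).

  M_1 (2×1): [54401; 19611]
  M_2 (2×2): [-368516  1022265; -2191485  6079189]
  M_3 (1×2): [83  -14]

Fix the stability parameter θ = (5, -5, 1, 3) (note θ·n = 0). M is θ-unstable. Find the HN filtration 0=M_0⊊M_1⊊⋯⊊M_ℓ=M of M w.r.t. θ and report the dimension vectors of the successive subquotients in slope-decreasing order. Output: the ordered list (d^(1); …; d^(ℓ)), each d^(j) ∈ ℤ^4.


Via rank(M_{q-1}∘⋯∘M_p): M ≅ I[1,4], I[2,3].
μ_θ-semistable layers: μ^(1)=3; μ^(2)=1; μ^(3)=0; μ^(4)=-5

((0, 0, 0, 1); (0, 0, 2, 0); (1, 1, 0, 0); (0, 1, 0, 0))


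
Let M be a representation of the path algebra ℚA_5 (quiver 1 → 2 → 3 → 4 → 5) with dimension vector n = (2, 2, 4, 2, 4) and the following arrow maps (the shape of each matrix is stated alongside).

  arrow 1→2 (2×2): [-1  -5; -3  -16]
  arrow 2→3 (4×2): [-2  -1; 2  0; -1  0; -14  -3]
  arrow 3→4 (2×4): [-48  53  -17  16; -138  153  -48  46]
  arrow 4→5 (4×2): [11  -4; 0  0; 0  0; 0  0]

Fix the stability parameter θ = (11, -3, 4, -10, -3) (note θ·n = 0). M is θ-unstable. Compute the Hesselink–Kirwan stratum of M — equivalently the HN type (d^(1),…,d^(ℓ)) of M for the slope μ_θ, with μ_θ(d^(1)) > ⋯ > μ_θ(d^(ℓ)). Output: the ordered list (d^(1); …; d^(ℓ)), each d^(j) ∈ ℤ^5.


Barcode: M ≅ I[1,3], I[1,5], I[3,3], I[3,4], I[5,5]^3. HN layers by μ_θ (3 steps, strictly decreasing):
  μ^(1)=4; μ^(2)=-1/5; μ^(3)=-3

((1, 1, 2, 0, 0); (1, 1, 1, 1, 1); (0, 0, 1, 1, 3))


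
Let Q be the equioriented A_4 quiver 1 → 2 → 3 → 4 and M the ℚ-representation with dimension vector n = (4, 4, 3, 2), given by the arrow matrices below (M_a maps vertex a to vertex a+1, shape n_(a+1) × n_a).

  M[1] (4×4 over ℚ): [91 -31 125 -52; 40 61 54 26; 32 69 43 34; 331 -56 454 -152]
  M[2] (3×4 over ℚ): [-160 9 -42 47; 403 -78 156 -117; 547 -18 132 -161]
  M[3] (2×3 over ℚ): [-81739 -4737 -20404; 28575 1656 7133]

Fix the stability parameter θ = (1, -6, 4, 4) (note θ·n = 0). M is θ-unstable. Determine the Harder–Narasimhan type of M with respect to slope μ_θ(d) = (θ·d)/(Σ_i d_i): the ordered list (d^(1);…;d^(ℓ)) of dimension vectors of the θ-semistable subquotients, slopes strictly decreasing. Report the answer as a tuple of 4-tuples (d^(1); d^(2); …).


Interval decomposition of M: I[1,2]^2, I[1,3], I[1,4], I[3,4].
HN type (ℓ=2): μ^(1)=4; μ^(2)=-5/2

((0, 0, 3, 2); (4, 4, 0, 0))


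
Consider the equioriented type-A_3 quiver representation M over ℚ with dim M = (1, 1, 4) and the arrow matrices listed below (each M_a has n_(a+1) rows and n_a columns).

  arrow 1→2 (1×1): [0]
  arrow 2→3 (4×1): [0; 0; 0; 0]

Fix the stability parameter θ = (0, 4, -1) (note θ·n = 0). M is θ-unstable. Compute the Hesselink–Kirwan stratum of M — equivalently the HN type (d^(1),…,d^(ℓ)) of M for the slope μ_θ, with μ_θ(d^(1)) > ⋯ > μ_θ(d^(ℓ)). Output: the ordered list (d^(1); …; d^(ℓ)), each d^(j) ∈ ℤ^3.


Interval decomposition of M: I[1,1], I[2,2], I[3,3]^4.
HN type (ℓ=3): μ^(1)=4; μ^(2)=0; μ^(3)=-1

((0, 1, 0); (1, 0, 0); (0, 0, 4))


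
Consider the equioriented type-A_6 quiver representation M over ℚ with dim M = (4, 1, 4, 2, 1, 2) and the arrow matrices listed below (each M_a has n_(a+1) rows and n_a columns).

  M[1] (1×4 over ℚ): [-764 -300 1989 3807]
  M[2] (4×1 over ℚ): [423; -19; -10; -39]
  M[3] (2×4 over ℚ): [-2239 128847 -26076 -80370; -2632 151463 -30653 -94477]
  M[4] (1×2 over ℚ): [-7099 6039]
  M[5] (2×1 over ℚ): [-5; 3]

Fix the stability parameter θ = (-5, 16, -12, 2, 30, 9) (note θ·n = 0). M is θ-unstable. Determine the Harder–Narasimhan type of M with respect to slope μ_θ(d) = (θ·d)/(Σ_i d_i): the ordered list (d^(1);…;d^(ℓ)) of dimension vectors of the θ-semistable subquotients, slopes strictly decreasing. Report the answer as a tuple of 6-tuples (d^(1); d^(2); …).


Via rank(M_{q-1}∘⋯∘M_p): M ≅ I[1,1]^3, I[1,3], I[3,3], I[3,4], I[3,6], I[6,6].
μ_θ-semistable layers: μ^(1)=39/2; μ^(2)=9; μ^(3)=2; μ^(4)=-5; μ^(5)=-12

((0, 0, 0, 0, 1, 1); (0, 0, 0, 0, 0, 1); (0, 1, 1, 2, 0, 0); (4, 0, 0, 0, 0, 0); (0, 0, 3, 0, 0, 0))


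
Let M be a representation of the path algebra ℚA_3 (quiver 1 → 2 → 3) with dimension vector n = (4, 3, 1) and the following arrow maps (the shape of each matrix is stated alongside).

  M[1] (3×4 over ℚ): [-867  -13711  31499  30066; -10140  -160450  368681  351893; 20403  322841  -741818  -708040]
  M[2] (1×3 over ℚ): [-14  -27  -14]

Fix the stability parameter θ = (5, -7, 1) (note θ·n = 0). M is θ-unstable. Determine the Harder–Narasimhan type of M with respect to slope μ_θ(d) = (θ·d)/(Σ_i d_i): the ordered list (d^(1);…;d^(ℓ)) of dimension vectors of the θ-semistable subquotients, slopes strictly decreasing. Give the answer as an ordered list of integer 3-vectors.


Interval decomposition of M: I[1,1], I[1,2]^2, I[1,3].
HN type (ℓ=3): μ^(1)=5; μ^(2)=1; μ^(3)=-1

((1, 0, 0); (0, 0, 1); (3, 3, 0))


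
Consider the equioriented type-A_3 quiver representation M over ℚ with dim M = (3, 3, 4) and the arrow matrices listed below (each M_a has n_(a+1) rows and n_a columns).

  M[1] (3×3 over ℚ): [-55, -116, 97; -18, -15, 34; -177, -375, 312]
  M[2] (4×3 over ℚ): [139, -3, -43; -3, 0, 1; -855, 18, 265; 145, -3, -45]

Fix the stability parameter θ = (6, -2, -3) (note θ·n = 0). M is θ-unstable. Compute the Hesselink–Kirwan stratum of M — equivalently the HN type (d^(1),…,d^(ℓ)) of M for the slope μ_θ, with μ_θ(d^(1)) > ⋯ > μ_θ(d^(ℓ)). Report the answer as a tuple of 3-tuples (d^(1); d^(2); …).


Interval decomposition of M: I[1,2], I[1,3]^2, I[3,3]^2.
HN type (ℓ=3): μ^(1)=2; μ^(2)=1/3; μ^(3)=-3

((1, 1, 0); (2, 2, 2); (0, 0, 2))


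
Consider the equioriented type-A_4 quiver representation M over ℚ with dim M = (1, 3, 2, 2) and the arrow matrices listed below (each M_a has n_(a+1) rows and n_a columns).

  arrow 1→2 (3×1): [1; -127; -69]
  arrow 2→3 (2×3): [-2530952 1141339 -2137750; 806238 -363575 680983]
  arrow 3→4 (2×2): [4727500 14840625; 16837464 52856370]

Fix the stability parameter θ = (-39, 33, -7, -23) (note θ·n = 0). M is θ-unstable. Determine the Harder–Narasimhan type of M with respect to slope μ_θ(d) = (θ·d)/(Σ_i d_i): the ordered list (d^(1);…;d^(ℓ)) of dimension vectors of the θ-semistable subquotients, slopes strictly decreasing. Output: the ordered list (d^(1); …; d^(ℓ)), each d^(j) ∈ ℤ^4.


Via rank(M_{q-1}∘⋯∘M_p): M ≅ I[1,3], I[2,2], I[2,4], I[4,4].
μ_θ-semistable layers: μ^(1)=33; μ^(2)=13; μ^(3)=1; μ^(4)=-23; μ^(5)=-39

((0, 1, 0, 0); (0, 1, 1, 0); (0, 1, 1, 1); (0, 0, 0, 1); (1, 0, 0, 0))


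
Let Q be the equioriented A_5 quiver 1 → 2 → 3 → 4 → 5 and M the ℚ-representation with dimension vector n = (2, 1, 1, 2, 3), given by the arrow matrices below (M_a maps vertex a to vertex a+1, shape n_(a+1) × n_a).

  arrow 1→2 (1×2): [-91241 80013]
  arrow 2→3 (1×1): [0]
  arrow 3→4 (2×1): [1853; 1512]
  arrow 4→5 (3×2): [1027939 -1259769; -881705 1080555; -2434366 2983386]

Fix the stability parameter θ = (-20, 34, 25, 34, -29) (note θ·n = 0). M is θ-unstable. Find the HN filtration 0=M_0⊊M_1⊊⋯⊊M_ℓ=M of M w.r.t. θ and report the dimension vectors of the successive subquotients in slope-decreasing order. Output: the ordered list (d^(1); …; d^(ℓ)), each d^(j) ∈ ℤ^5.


Interval decomposition of M: I[1,1], I[1,2], I[3,5], I[4,4], I[5,5]^2.
HN type (ℓ=4): μ^(1)=34; μ^(2)=10; μ^(3)=-20; μ^(4)=-29

((0, 1, 0, 1, 0); (0, 0, 1, 1, 1); (2, 0, 0, 0, 0); (0, 0, 0, 0, 2))


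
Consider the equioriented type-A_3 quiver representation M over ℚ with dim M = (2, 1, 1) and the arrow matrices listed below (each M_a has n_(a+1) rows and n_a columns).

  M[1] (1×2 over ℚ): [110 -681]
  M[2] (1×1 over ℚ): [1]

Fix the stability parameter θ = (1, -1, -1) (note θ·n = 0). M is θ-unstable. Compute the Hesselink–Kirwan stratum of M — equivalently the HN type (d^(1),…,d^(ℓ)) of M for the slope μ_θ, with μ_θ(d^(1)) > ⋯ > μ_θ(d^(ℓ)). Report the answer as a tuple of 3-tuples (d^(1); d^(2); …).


Via rank(M_{q-1}∘⋯∘M_p): M ≅ I[1,1], I[1,3].
μ_θ-semistable layers: μ^(1)=1; μ^(2)=-1/3

((1, 0, 0); (1, 1, 1))


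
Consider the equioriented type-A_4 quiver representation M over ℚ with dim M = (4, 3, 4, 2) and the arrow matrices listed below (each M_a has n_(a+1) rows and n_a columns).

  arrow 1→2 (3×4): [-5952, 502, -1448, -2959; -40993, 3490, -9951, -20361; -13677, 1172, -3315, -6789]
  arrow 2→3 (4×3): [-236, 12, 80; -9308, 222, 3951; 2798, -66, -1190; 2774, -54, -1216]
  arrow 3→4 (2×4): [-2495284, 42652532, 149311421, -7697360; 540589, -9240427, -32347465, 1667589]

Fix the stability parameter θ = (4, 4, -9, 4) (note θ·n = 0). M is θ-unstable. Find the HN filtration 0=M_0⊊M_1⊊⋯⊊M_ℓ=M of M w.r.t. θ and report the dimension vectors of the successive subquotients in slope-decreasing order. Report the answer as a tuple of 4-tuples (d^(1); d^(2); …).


Via rank(M_{q-1}∘⋯∘M_p): M ≅ I[1,1], I[1,2], I[1,4]^2, I[3,3]^2.
μ_θ-semistable layers: μ^(1)=4; μ^(2)=-1/3; μ^(3)=-9

((2, 1, 0, 2); (2, 2, 2, 0); (0, 0, 2, 0))


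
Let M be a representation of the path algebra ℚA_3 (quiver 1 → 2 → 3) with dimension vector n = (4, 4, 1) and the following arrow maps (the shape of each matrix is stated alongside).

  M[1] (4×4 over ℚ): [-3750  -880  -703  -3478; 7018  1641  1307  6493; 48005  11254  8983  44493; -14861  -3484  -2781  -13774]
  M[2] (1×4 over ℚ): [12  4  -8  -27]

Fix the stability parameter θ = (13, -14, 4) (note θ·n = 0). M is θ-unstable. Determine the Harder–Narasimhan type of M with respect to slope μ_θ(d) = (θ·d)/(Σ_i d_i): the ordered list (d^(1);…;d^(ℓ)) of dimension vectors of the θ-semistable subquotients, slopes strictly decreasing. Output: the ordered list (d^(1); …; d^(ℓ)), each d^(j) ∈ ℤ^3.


Via rank(M_{q-1}∘⋯∘M_p): M ≅ I[1,2]^3, I[1,3].
μ_θ-semistable layers: μ^(1)=4; μ^(2)=-1/2

((0, 0, 1); (4, 4, 0))


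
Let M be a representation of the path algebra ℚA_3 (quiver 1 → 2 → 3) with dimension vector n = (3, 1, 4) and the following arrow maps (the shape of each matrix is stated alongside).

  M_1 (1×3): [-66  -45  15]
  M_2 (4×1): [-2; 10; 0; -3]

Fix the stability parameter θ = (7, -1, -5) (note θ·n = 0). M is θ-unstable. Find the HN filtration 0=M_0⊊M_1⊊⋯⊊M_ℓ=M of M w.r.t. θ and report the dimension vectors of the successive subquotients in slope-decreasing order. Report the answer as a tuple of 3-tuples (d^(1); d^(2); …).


Barcode: M ≅ I[1,1]^2, I[1,3], I[3,3]^3. HN layers by μ_θ (3 steps, strictly decreasing):
  μ^(1)=7; μ^(2)=1/3; μ^(3)=-5

((2, 0, 0); (1, 1, 1); (0, 0, 3))


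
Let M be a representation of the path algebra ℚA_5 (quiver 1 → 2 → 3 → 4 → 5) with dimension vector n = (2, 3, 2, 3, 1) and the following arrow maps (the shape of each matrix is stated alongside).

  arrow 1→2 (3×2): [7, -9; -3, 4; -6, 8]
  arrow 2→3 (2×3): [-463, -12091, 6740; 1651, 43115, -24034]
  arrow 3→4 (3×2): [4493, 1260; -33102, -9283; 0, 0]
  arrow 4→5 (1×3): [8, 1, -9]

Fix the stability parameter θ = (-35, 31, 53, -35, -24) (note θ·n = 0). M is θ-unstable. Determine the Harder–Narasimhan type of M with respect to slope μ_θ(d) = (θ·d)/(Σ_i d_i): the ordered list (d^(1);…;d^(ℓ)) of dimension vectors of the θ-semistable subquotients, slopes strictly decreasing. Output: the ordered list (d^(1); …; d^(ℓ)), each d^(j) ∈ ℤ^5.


Via rank(M_{q-1}∘⋯∘M_p): M ≅ I[1,2], I[1,5], I[2,4], I[4,4].
μ_θ-semistable layers: μ^(1)=31; μ^(2)=49/3; μ^(3)=25/4; μ^(4)=-35

((0, 1, 0, 0, 0); (0, 1, 1, 1, 0); (0, 1, 1, 1, 1); (2, 0, 0, 1, 0))


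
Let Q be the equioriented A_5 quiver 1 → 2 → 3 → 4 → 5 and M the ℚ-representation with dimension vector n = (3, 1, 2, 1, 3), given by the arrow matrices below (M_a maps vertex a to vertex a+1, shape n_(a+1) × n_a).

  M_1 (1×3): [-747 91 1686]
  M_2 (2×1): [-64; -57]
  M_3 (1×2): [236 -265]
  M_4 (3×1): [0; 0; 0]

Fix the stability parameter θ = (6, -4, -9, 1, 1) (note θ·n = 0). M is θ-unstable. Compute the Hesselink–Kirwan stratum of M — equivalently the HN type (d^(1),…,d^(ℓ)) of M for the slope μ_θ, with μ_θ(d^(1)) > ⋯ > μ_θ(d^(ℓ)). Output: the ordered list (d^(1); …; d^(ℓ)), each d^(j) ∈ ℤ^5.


Via rank(M_{q-1}∘⋯∘M_p): M ≅ I[1,1]^2, I[1,4], I[3,3], I[5,5]^3.
μ_θ-semistable layers: μ^(1)=6; μ^(2)=1; μ^(3)=-7/3; μ^(4)=-9

((2, 0, 0, 0, 0); (0, 0, 0, 1, 3); (1, 1, 1, 0, 0); (0, 0, 1, 0, 0))


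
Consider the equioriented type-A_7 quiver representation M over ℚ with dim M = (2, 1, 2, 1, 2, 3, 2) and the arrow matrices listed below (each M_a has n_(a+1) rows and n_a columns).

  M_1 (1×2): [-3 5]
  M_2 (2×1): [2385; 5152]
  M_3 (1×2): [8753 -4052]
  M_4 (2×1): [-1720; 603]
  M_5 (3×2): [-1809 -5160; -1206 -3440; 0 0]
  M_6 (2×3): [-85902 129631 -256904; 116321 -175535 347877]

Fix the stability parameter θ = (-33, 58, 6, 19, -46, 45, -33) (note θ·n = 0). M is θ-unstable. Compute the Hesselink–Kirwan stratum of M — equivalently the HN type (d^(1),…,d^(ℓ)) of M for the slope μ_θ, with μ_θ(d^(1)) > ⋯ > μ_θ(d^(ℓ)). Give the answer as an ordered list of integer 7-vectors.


Via rank(M_{q-1}∘⋯∘M_p): M ≅ I[1,1], I[1,5], I[3,3], I[5,7], I[6,6], I[6,7].
μ_θ-semistable layers: μ^(1)=45; μ^(2)=37/4; μ^(3)=6; μ^(4)=-33; μ^(5)=-46

((0, 0, 0, 0, 0, 1, 0); (0, 1, 1, 1, 1, 0, 0); (0, 0, 1, 0, 0, 2, 2); (2, 0, 0, 0, 0, 0, 0); (0, 0, 0, 0, 1, 0, 0))


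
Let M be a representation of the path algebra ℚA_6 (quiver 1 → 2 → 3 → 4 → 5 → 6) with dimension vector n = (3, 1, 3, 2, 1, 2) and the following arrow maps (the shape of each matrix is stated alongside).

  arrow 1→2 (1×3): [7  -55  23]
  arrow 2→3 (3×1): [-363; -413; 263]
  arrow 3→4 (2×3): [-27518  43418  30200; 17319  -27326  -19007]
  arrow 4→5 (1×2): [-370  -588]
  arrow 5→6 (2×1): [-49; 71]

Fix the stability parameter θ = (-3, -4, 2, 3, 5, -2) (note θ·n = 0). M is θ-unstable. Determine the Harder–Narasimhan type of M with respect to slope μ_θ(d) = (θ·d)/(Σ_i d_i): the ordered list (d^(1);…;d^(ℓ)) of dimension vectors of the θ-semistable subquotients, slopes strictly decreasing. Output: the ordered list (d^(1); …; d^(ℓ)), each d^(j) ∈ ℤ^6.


Interval decomposition of M: I[1,1]^2, I[1,3], I[3,4], I[3,6], I[6,6].
HN type (ℓ=5): μ^(1)=3; μ^(2)=2; μ^(3)=-2; μ^(4)=-3; μ^(5)=-7/2

((0, 0, 0, 1, 0, 0); (0, 0, 3, 1, 1, 1); (0, 0, 0, 0, 0, 1); (2, 0, 0, 0, 0, 0); (1, 1, 0, 0, 0, 0))


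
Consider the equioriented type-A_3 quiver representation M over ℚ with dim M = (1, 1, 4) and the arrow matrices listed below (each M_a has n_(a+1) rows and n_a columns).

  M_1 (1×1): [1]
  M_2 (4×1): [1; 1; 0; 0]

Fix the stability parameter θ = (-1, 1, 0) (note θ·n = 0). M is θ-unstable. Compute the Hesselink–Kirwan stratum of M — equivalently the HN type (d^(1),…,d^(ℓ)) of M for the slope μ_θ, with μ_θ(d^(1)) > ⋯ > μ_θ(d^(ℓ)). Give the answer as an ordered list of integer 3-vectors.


Barcode: M ≅ I[1,3], I[3,3]^3. HN layers by μ_θ (3 steps, strictly decreasing):
  μ^(1)=1/2; μ^(2)=0; μ^(3)=-1

((0, 1, 1); (0, 0, 3); (1, 0, 0))


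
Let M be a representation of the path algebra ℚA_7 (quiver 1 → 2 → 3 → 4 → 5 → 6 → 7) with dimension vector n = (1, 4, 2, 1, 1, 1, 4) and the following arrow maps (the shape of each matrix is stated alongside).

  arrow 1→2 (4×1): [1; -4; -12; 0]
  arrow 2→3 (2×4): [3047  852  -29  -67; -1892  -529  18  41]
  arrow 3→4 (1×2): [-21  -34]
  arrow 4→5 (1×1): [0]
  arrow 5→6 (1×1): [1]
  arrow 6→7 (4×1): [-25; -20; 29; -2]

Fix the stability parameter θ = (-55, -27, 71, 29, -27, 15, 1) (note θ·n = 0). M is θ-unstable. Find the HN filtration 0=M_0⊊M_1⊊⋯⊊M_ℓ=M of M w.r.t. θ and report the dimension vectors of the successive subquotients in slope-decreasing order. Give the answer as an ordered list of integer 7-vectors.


Via rank(M_{q-1}∘⋯∘M_p): M ≅ I[1,4], I[2,2]^2, I[2,3], I[5,7], I[7,7]^3.
μ_θ-semistable layers: μ^(1)=71; μ^(2)=50; μ^(3)=8; μ^(4)=1; μ^(5)=-27; μ^(6)=-55

((0, 0, 1, 0, 0, 0, 0); (0, 0, 1, 1, 0, 0, 0); (0, 0, 0, 0, 0, 1, 1); (0, 0, 0, 0, 0, 0, 3); (0, 4, 0, 0, 1, 0, 0); (1, 0, 0, 0, 0, 0, 0))


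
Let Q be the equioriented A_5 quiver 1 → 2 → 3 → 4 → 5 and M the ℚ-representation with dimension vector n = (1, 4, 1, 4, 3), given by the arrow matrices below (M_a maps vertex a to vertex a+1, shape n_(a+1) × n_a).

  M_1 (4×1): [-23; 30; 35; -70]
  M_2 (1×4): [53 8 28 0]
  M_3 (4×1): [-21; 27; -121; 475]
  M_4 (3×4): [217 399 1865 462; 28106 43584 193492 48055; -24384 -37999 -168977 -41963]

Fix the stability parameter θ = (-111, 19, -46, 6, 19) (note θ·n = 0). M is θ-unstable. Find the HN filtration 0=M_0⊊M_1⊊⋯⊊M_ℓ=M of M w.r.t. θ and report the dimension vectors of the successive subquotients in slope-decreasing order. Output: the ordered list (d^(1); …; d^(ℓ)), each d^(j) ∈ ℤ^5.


Via rank(M_{q-1}∘⋯∘M_p): M ≅ I[1,5], I[2,2]^3, I[4,4], I[4,5]^2.
μ_θ-semistable layers: μ^(1)=19; μ^(2)=6; μ^(3)=-27/2; μ^(4)=-111

((0, 3, 0, 0, 3); (0, 0, 0, 4, 0); (0, 1, 1, 0, 0); (1, 0, 0, 0, 0))


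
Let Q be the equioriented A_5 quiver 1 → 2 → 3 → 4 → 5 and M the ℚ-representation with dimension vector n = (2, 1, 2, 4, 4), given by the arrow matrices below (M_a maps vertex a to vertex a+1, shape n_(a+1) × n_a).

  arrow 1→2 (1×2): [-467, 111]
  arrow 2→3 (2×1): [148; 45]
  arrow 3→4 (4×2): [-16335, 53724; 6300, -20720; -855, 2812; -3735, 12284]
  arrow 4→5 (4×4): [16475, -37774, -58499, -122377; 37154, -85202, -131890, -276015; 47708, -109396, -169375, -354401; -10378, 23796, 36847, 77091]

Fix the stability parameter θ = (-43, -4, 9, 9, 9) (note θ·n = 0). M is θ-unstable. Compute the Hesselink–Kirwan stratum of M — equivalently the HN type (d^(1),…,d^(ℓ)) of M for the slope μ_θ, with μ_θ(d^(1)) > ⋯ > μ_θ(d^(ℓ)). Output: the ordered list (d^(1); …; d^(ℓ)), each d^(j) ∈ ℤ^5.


Barcode: M ≅ I[1,1], I[1,3], I[3,5], I[4,4], I[4,5]^2, I[5,5]. HN layers by μ_θ (3 steps, strictly decreasing):
  μ^(1)=9; μ^(2)=-4; μ^(3)=-43

((0, 0, 2, 4, 4); (0, 1, 0, 0, 0); (2, 0, 0, 0, 0))


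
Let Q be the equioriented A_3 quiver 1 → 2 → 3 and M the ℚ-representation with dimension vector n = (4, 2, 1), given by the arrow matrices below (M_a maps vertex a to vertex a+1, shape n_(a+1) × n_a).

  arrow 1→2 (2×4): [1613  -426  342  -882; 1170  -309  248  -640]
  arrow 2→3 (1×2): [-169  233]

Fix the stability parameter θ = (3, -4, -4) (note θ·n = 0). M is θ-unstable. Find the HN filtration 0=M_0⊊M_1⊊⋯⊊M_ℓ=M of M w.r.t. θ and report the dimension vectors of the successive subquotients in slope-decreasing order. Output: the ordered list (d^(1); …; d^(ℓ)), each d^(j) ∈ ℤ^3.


Barcode: M ≅ I[1,1]^2, I[1,2], I[1,3]. HN layers by μ_θ (3 steps, strictly decreasing):
  μ^(1)=3; μ^(2)=-1/2; μ^(3)=-5/3

((2, 0, 0); (1, 1, 0); (1, 1, 1))


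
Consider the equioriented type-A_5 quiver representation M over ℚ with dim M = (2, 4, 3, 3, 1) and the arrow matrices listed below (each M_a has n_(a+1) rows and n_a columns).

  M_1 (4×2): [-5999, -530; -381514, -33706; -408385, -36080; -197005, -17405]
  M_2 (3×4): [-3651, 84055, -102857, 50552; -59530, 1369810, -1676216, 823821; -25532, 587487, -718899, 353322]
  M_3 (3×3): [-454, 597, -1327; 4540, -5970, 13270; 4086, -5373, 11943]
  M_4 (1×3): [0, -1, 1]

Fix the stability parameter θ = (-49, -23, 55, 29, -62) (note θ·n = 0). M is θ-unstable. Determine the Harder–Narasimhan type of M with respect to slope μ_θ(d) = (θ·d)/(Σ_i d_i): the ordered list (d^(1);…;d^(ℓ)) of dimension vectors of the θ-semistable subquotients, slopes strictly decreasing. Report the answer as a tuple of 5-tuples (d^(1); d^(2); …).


Interval decomposition of M: I[1,3], I[1,5], I[2,2], I[2,3], I[4,4]^2.
HN type (ℓ=5): μ^(1)=55; μ^(2)=29; μ^(3)=22/3; μ^(4)=-23; μ^(5)=-49

((0, 0, 2, 0, 0); (0, 0, 0, 2, 0); (0, 0, 1, 1, 1); (0, 4, 0, 0, 0); (2, 0, 0, 0, 0))


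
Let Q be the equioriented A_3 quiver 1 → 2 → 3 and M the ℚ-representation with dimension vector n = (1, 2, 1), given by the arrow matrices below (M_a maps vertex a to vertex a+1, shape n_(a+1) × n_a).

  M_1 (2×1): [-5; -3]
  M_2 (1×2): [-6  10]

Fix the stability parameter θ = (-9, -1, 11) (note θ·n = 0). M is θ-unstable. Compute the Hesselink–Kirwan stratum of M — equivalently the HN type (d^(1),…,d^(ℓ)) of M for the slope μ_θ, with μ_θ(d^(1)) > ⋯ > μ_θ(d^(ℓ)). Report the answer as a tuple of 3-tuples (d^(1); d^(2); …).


Barcode: M ≅ I[1,2], I[2,3]. HN layers by μ_θ (3 steps, strictly decreasing):
  μ^(1)=11; μ^(2)=-1; μ^(3)=-9

((0, 0, 1); (0, 2, 0); (1, 0, 0))


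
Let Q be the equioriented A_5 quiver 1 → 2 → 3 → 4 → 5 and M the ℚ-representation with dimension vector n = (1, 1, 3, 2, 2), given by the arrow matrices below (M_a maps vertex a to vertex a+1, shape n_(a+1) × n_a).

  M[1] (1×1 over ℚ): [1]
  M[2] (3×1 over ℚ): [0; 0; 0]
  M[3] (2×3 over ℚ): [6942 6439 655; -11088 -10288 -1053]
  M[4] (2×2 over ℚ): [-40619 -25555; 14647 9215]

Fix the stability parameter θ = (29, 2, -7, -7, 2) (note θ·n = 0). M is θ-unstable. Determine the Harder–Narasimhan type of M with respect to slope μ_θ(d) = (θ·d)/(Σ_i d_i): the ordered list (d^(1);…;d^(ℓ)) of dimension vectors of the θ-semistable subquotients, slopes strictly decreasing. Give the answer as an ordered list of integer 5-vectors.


Via rank(M_{q-1}∘⋯∘M_p): M ≅ I[1,2], I[3,3], I[3,4], I[3,5], I[5,5].
μ_θ-semistable layers: μ^(1)=31/2; μ^(2)=2; μ^(3)=-7

((1, 1, 0, 0, 0); (0, 0, 0, 0, 2); (0, 0, 3, 2, 0))


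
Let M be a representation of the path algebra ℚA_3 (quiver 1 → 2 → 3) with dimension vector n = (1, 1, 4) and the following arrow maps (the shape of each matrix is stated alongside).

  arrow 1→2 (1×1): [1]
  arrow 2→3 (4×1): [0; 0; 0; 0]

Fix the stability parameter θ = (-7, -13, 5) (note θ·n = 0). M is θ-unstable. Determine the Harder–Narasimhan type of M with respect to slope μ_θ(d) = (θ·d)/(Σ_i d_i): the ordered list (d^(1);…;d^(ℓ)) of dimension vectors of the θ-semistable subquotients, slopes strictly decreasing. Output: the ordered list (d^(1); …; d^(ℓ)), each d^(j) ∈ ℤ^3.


Barcode: M ≅ I[1,2], I[3,3]^4. HN layers by μ_θ (2 steps, strictly decreasing):
  μ^(1)=5; μ^(2)=-10

((0, 0, 4); (1, 1, 0))


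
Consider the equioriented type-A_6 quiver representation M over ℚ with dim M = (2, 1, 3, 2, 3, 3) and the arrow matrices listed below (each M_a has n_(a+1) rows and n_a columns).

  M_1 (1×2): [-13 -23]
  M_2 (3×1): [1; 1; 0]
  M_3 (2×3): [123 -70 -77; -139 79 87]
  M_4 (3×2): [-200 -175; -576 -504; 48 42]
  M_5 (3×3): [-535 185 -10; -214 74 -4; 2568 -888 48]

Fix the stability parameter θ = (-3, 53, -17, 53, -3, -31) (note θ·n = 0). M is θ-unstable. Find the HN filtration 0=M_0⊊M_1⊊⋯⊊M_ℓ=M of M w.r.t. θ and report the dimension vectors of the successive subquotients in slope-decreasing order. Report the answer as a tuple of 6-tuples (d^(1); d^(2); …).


Interval decomposition of M: I[1,1], I[1,6], I[3,3], I[3,4], I[5,5]^2, I[6,6]^2.
HN type (ℓ=5): μ^(1)=53; μ^(2)=11; μ^(3)=-3; μ^(4)=-17; μ^(5)=-31

((0, 0, 0, 1, 0, 0); (0, 1, 1, 1, 1, 1); (2, 0, 0, 0, 2, 0); (0, 0, 2, 0, 0, 0); (0, 0, 0, 0, 0, 2))


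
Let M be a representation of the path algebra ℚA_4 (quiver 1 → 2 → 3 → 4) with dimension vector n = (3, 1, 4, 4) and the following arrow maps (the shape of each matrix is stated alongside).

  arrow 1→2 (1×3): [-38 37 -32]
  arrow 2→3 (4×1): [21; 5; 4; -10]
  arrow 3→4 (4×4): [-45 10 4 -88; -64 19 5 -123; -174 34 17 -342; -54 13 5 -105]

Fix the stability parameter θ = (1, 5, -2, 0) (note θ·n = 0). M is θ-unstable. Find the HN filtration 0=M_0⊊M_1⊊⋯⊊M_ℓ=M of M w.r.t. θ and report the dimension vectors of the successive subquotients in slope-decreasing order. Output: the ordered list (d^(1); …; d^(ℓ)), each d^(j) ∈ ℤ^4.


Barcode: M ≅ I[1,1]^2, I[1,4], I[3,3], I[3,4]^2, I[4,4]. HN layers by μ_θ (3 steps, strictly decreasing):
  μ^(1)=1; μ^(2)=0; μ^(3)=-2

((3, 1, 1, 1); (0, 0, 0, 3); (0, 0, 3, 0))


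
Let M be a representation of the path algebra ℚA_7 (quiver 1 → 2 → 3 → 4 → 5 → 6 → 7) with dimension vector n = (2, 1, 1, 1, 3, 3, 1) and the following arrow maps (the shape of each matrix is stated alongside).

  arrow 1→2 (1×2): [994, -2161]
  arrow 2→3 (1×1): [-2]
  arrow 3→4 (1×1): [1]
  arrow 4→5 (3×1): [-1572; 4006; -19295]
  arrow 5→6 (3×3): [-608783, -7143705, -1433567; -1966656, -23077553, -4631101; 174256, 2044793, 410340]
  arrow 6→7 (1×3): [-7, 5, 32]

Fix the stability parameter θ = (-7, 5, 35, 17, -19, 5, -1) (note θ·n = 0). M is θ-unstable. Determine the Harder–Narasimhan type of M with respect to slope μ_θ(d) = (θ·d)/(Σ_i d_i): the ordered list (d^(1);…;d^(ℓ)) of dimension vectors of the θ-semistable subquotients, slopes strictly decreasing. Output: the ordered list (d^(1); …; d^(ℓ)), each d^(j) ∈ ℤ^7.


Barcode: M ≅ I[1,1], I[1,6], I[5,6], I[5,7]. HN layers by μ_θ (5 steps, strictly decreasing):
  μ^(1)=19/2; μ^(2)=5; μ^(3)=2; μ^(4)=-7; μ^(5)=-19

((0, 0, 1, 1, 1, 1, 0); (0, 1, 0, 0, 0, 1, 0); (0, 0, 0, 0, 0, 1, 1); (2, 0, 0, 0, 0, 0, 0); (0, 0, 0, 0, 2, 0, 0))


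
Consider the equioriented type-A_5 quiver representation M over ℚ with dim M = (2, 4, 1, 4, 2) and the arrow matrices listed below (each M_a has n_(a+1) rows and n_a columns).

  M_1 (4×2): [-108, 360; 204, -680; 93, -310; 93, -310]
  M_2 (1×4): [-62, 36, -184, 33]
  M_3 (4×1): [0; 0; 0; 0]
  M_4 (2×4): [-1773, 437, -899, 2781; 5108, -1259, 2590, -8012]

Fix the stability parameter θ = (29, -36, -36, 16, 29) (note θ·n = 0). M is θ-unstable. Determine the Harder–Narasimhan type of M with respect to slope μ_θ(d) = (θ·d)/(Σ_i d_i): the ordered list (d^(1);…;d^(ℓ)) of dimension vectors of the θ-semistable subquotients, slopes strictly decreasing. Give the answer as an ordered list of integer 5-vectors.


Interval decomposition of M: I[1,1], I[1,3], I[2,2]^3, I[4,4]^2, I[4,5]^2.
HN type (ℓ=4): μ^(1)=29; μ^(2)=16; μ^(3)=-43/3; μ^(4)=-36

((1, 0, 0, 0, 2); (0, 0, 0, 4, 0); (1, 1, 1, 0, 0); (0, 3, 0, 0, 0))


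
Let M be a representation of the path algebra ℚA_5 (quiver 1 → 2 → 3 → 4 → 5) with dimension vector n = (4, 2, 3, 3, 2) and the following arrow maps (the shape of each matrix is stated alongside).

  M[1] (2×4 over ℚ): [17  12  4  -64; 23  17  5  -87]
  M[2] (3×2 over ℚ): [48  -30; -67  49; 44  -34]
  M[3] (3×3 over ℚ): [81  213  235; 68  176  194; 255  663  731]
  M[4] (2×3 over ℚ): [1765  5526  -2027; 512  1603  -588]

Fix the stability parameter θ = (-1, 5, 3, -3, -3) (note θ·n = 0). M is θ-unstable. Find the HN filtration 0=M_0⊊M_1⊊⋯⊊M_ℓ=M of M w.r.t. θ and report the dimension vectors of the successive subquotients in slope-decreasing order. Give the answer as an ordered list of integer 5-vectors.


Via rank(M_{q-1}∘⋯∘M_p): M ≅ I[1,1]^2, I[1,4], I[1,5], I[3,3], I[4,5].
μ_θ-semistable layers: μ^(1)=3; μ^(2)=5/3; μ^(3)=1/2; μ^(4)=-1; μ^(5)=-3

((0, 0, 1, 0, 0); (0, 1, 1, 1, 0); (0, 1, 1, 1, 1); (4, 0, 0, 0, 0); (0, 0, 0, 1, 1))


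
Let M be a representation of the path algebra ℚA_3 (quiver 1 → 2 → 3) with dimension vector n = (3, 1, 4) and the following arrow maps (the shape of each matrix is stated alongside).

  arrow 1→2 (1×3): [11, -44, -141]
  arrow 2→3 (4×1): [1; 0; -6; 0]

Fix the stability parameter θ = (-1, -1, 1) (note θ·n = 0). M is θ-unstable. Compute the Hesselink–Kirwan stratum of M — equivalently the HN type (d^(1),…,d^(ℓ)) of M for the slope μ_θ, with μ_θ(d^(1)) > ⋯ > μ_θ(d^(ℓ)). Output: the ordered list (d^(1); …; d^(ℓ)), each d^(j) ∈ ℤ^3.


Via rank(M_{q-1}∘⋯∘M_p): M ≅ I[1,1]^2, I[1,3], I[3,3]^3.
μ_θ-semistable layers: μ^(1)=1; μ^(2)=-1

((0, 0, 4); (3, 1, 0))


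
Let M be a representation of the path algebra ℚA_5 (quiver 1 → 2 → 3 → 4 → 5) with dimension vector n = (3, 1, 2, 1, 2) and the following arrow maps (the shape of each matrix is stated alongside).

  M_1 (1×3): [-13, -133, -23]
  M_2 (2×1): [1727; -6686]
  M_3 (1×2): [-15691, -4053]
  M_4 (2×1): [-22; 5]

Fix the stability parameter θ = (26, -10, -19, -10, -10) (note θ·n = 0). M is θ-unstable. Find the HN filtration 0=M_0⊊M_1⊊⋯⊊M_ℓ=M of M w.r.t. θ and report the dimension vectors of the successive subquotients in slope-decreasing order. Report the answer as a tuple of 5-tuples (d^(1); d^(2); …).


Barcode: M ≅ I[1,1]^2, I[1,5], I[3,3], I[5,5]. HN layers by μ_θ (4 steps, strictly decreasing):
  μ^(1)=26; μ^(2)=-23/5; μ^(3)=-10; μ^(4)=-19

((2, 0, 0, 0, 0); (1, 1, 1, 1, 1); (0, 0, 0, 0, 1); (0, 0, 1, 0, 0))


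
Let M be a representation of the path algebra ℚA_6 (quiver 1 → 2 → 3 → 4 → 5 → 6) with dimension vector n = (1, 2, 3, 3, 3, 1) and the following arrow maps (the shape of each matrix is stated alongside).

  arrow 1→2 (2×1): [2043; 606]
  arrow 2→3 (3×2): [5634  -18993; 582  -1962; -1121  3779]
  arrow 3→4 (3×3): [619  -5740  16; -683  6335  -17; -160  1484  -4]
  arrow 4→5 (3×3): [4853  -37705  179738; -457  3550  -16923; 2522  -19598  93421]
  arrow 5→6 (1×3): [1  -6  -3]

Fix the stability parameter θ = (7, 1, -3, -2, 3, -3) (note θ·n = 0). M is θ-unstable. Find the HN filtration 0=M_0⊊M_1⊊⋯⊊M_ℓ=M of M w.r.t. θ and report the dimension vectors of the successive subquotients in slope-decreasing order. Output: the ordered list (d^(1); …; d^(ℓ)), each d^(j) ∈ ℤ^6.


Interval decomposition of M: I[1,6], I[2,5], I[3,3], I[4,5].
HN type (ℓ=5): μ^(1)=3; μ^(2)=1/2; μ^(3)=-4/3; μ^(4)=-2; μ^(5)=-3

((0, 0, 0, 0, 2, 0); (1, 1, 1, 1, 1, 1); (0, 1, 1, 1, 0, 0); (0, 0, 0, 1, 0, 0); (0, 0, 1, 0, 0, 0))


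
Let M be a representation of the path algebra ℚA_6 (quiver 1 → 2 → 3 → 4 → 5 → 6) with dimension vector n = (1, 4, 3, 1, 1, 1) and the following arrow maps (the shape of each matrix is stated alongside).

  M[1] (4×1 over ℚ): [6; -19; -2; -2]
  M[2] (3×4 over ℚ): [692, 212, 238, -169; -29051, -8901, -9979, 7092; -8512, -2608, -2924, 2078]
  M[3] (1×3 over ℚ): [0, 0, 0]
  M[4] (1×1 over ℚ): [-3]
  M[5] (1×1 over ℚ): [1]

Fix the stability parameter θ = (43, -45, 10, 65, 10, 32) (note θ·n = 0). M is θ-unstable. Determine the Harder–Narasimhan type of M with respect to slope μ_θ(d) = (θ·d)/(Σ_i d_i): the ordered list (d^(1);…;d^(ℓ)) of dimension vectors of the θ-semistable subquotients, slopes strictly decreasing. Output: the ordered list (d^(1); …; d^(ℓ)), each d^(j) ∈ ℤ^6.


Interval decomposition of M: I[1,3], I[2,2]^2, I[2,3], I[3,3], I[4,6].
HN type (ℓ=4): μ^(1)=107/3; μ^(2)=10; μ^(3)=-1; μ^(4)=-45

((0, 0, 0, 1, 1, 1); (0, 0, 3, 0, 0, 0); (1, 1, 0, 0, 0, 0); (0, 3, 0, 0, 0, 0))


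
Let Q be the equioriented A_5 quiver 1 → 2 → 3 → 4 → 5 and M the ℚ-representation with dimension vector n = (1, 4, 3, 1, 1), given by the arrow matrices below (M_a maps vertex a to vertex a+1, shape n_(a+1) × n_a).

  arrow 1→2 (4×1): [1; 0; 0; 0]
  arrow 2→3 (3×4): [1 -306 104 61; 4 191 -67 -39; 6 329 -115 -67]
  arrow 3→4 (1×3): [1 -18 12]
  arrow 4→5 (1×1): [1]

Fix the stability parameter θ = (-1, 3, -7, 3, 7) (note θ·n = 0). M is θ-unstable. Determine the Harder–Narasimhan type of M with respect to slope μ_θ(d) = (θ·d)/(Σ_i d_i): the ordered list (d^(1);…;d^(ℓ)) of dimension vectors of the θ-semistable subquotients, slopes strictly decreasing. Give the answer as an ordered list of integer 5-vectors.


Barcode: M ≅ I[1,5], I[2,2], I[2,3]^2. HN layers by μ_θ (4 steps, strictly decreasing):
  μ^(1)=7; μ^(2)=3; μ^(3)=-5/3; μ^(4)=-2

((0, 0, 0, 0, 1); (0, 1, 0, 1, 0); (1, 1, 1, 0, 0); (0, 2, 2, 0, 0))


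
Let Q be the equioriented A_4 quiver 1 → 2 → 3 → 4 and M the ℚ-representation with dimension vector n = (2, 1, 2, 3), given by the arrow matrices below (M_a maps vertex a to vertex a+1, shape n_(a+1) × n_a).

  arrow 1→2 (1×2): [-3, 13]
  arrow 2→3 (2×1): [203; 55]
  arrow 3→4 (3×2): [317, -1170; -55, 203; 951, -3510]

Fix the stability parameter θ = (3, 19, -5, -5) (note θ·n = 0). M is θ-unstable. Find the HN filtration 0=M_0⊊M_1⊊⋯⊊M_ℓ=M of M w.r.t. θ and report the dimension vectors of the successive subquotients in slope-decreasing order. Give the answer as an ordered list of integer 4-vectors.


Barcode: M ≅ I[1,1], I[1,4], I[3,4], I[4,4]. HN layers by μ_θ (2 steps, strictly decreasing):
  μ^(1)=3; μ^(2)=-5

((2, 1, 1, 1); (0, 0, 1, 2))


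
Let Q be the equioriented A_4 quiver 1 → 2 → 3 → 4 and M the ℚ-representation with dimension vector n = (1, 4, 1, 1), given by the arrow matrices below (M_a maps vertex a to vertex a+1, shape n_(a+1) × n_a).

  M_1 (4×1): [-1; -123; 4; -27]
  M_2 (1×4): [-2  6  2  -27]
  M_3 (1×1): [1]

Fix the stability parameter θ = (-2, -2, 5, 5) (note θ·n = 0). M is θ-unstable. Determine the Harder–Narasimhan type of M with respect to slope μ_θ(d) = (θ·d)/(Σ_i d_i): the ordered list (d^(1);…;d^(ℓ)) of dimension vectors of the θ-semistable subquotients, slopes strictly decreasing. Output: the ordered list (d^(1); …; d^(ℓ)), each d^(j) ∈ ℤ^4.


Interval decomposition of M: I[1,4], I[2,2]^3.
HN type (ℓ=2): μ^(1)=5; μ^(2)=-2

((0, 0, 1, 1); (1, 4, 0, 0))


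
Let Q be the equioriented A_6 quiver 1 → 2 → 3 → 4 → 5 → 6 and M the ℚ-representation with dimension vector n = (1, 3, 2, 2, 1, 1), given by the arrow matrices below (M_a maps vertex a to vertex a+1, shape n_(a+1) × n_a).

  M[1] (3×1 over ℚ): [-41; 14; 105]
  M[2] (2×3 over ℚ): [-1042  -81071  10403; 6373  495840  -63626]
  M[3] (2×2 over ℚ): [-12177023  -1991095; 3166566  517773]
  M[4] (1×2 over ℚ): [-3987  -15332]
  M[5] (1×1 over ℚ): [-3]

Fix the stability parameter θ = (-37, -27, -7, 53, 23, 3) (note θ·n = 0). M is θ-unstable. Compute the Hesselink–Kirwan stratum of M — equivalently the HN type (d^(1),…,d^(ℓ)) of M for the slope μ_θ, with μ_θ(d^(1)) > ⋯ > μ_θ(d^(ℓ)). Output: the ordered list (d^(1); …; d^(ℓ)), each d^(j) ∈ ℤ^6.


Via rank(M_{q-1}∘⋯∘M_p): M ≅ I[1,4], I[2,2], I[2,6].
μ_θ-semistable layers: μ^(1)=53; μ^(2)=79/3; μ^(3)=-7; μ^(4)=-27; μ^(5)=-37

((0, 0, 0, 1, 0, 0); (0, 0, 0, 1, 1, 1); (0, 0, 2, 0, 0, 0); (0, 3, 0, 0, 0, 0); (1, 0, 0, 0, 0, 0))


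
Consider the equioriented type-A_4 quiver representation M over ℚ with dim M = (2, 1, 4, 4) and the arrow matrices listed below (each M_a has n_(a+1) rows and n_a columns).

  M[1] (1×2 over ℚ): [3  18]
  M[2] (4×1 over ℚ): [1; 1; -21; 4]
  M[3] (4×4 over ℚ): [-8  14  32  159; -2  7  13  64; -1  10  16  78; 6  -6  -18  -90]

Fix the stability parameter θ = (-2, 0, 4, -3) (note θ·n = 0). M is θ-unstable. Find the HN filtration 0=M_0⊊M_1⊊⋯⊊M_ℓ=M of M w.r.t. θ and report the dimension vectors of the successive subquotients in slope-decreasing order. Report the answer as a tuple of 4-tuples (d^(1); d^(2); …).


Barcode: M ≅ I[1,1], I[1,4], I[3,3], I[3,4]^2, I[4,4]. HN layers by μ_θ (5 steps, strictly decreasing):
  μ^(1)=4; μ^(2)=1/2; μ^(3)=0; μ^(4)=-2; μ^(5)=-3

((0, 0, 1, 0); (0, 0, 3, 3); (0, 1, 0, 0); (2, 0, 0, 0); (0, 0, 0, 1))


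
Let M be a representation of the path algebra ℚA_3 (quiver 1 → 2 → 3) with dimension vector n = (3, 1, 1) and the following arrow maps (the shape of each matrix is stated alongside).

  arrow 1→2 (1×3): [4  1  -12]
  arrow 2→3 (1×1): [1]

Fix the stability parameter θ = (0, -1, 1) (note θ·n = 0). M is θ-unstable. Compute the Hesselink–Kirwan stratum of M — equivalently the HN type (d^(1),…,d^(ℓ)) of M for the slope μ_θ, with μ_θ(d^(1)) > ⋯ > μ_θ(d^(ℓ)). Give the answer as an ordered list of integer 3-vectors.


Interval decomposition of M: I[1,1]^2, I[1,3].
HN type (ℓ=3): μ^(1)=1; μ^(2)=0; μ^(3)=-1/2

((0, 0, 1); (2, 0, 0); (1, 1, 0))
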